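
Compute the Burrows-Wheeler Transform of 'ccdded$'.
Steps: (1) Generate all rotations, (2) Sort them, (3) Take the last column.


Rotations (sorted):
  0: $ccdded -> last char: d
  1: ccdded$ -> last char: $
  2: cdded$c -> last char: c
  3: d$ccdde -> last char: e
  4: dded$cc -> last char: c
  5: ded$ccd -> last char: d
  6: ed$ccdd -> last char: d


BWT = d$cecdd


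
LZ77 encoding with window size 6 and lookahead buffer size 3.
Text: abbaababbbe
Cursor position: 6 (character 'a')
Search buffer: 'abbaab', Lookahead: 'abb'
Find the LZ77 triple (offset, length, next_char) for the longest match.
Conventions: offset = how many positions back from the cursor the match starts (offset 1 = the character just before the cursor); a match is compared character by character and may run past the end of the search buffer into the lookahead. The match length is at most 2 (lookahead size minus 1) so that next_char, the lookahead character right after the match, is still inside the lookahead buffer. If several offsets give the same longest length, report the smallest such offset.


Try each offset into the search buffer:
  offset=1 (pos 5, char 'b'): match length 0
  offset=2 (pos 4, char 'a'): match length 2
  offset=3 (pos 3, char 'a'): match length 1
  offset=4 (pos 2, char 'b'): match length 0
  offset=5 (pos 1, char 'b'): match length 0
  offset=6 (pos 0, char 'a'): match length 2
Longest match has length 2, found at offsets 2, 6; take the smallest, offset 2.
next_char = character at position 6 + 2 = 8 -> 'b'

Best match: offset=2, length=2 (matching 'ab' starting at position 4)
LZ77 triple: (2, 2, 'b')


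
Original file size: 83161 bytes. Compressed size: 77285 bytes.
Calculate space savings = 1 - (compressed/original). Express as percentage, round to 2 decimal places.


ratio = compressed/original = 77285/83161 = 0.929342
savings = 1 - ratio = 1 - 0.929342 = 0.070658
as a percentage: 0.070658 * 100 = 7.07%

Space savings = 1 - 77285/83161 = 7.07%


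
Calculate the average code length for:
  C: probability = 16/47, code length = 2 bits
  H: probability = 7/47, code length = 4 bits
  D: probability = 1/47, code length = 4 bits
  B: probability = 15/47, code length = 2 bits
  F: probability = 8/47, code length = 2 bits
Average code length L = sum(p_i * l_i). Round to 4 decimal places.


Weighted contributions p_i * l_i:
  C: (16/47) * 2 = 32/47
  H: (7/47) * 4 = 28/47
  D: (1/47) * 4 = 4/47
  B: (15/47) * 2 = 30/47
  F: (8/47) * 2 = 16/47
Sum = (32 + 28 + 4 + 30 + 16)/47 = 110/47

L = 110/47 = 2.3404 bits/symbol


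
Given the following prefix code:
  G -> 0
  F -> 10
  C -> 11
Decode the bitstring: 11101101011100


Decoding step by step:
Bits 11 -> C
Bits 10 -> F
Bits 11 -> C
Bits 0 -> G
Bits 10 -> F
Bits 11 -> C
Bits 10 -> F
Bits 0 -> G


Decoded message: CFCGFCFG


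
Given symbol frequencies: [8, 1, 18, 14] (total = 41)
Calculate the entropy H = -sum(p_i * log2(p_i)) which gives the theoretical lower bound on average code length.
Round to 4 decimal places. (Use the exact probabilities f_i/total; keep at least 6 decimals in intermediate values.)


Per-symbol terms -p_i * log2(p_i) with p_i = f_i/41:
  p = 8/41 = 0.195122: log2(p) = -2.357552, -p*log2(p) = 0.460010
  p = 1/41 = 0.024390: log2(p) = -5.357552, -p*log2(p) = 0.130672
  p = 18/41 = 0.439024: log2(p) = -1.187627, -p*log2(p) = 0.521397
  p = 14/41 = 0.341463: log2(p) = -1.550197, -p*log2(p) = 0.529336
H = 0.460010 + 0.130672 + 0.521397 + 0.529336 = 1.641415

H = 1.6414 bits/symbol


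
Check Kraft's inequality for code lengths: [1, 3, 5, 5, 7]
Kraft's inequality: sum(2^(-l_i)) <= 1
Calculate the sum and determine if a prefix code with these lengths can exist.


Sum = 2^(-1) + 2^(-3) + 2^(-5) + 2^(-5) + 2^(-7)
    = 0.5 + 0.125 + 0.03125 + 0.03125 + 0.0078125
    = 89/128 = 0.6953125
Since 0.6953125 <= 1, Kraft's inequality IS satisfied.
A prefix code with these lengths CAN exist.

Kraft sum = 0.6953125. Satisfied.


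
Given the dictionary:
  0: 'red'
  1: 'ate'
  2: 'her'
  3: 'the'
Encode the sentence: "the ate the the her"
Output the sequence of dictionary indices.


Look up each word in the dictionary:
  'the' -> 3
  'ate' -> 1
  'the' -> 3
  'the' -> 3
  'her' -> 2

Encoded: [3, 1, 3, 3, 2]


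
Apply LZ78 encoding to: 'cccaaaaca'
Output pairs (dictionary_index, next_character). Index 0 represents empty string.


LZ78 encoding steps:
Dictionary: {0: ''}
Step 1: w='' (idx 0), next='c' -> output (0, 'c'), add 'c' as idx 1
Step 2: w='c' (idx 1), next='c' -> output (1, 'c'), add 'cc' as idx 2
Step 3: w='' (idx 0), next='a' -> output (0, 'a'), add 'a' as idx 3
Step 4: w='a' (idx 3), next='a' -> output (3, 'a'), add 'aa' as idx 4
Step 5: w='a' (idx 3), next='c' -> output (3, 'c'), add 'ac' as idx 5
Step 6: w='a' (idx 3), end of input -> output (3, '')


Encoded: [(0, 'c'), (1, 'c'), (0, 'a'), (3, 'a'), (3, 'c'), (3, '')]


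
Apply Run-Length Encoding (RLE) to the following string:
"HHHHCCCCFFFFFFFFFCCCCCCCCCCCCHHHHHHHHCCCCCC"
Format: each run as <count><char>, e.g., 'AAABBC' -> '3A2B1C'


Scanning runs left to right:
  i=0: run of 'H' x 4 -> '4H'
  i=4: run of 'C' x 4 -> '4C'
  i=8: run of 'F' x 9 -> '9F'
  i=17: run of 'C' x 12 -> '12C'
  i=29: run of 'H' x 8 -> '8H'
  i=37: run of 'C' x 6 -> '6C'

RLE = 4H4C9F12C8H6C


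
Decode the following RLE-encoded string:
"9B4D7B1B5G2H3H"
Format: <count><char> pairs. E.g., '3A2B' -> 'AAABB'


Expanding each <count><char> pair:
  9B -> 'BBBBBBBBB'
  4D -> 'DDDD'
  7B -> 'BBBBBBB'
  1B -> 'B'
  5G -> 'GGGGG'
  2H -> 'HH'
  3H -> 'HHH'

Decoded = BBBBBBBBBDDDDBBBBBBBBGGGGGHHHHH


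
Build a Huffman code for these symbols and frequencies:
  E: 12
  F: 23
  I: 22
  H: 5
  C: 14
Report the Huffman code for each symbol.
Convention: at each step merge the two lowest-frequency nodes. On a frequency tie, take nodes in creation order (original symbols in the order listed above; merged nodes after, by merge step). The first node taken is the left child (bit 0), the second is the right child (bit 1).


Huffman tree construction:
Step 1: Merge H(5) + E(12) = 17
Step 2: Merge C(14) + (H+E)(17) = 31
Step 3: Merge I(22) + F(23) = 45
Step 4: Merge (C+(H+E))(31) + (I+F)(45) = 76
Read each symbol's code off the tree from the root (left child = 0, right child = 1).

Codes:
  E: 011 (length 3)
  F: 11 (length 2)
  I: 10 (length 2)
  H: 010 (length 3)
  C: 00 (length 2)
Average code length: 169/76 = 2.2237 bits/symbol


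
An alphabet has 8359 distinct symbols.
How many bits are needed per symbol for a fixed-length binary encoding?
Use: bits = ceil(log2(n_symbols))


log2(8359) = 13.0291
Bracket: 2^13 = 8192 < 8359 <= 2^14 = 16384
So ceil(log2(8359)) = 14

bits = ceil(log2(8359)) = ceil(13.0291) = 14 bits


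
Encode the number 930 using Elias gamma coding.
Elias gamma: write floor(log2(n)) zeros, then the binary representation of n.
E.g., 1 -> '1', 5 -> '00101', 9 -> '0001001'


num_bits = floor(log2(930)) + 1 = 10
leading_zeros = num_bits - 1 = 9
binary(930) = 1110100010

Elias gamma(930) = '000000000' + '1110100010' = 0000000001110100010 (19 bits)


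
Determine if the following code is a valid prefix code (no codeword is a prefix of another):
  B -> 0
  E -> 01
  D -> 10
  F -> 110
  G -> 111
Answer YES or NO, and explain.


Checking each pair (does one codeword prefix another?):
  B='0' vs E='01': prefix -- VIOLATION

NO -- this is NOT a valid prefix code. B (0) is a prefix of E (01).


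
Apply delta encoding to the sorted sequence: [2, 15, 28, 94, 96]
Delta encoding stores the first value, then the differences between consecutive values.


First value: 2
Deltas:
  15 - 2 = 13
  28 - 15 = 13
  94 - 28 = 66
  96 - 94 = 2


Delta encoded: [2, 13, 13, 66, 2]


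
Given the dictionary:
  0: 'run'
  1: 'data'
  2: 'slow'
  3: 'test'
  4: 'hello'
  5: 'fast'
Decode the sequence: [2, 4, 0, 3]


Look up each index in the dictionary:
  2 -> 'slow'
  4 -> 'hello'
  0 -> 'run'
  3 -> 'test'

Decoded: "slow hello run test"


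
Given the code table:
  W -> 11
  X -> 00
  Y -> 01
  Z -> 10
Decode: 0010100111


Decoding:
00 -> X
10 -> Z
10 -> Z
01 -> Y
11 -> W


Result: XZZYW


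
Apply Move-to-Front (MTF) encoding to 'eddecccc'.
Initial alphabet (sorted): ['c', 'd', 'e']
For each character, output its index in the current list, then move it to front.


MTF encoding:
'e': index 2 in ['c', 'd', 'e'] -> ['e', 'c', 'd']
'd': index 2 in ['e', 'c', 'd'] -> ['d', 'e', 'c']
'd': index 0 in ['d', 'e', 'c'] -> ['d', 'e', 'c']
'e': index 1 in ['d', 'e', 'c'] -> ['e', 'd', 'c']
'c': index 2 in ['e', 'd', 'c'] -> ['c', 'e', 'd']
'c': index 0 in ['c', 'e', 'd'] -> ['c', 'e', 'd']
'c': index 0 in ['c', 'e', 'd'] -> ['c', 'e', 'd']
'c': index 0 in ['c', 'e', 'd'] -> ['c', 'e', 'd']


Output: [2, 2, 0, 1, 2, 0, 0, 0]


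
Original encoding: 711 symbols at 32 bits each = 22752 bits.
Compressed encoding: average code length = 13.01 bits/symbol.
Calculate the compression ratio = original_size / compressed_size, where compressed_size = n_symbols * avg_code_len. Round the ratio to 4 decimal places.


original_size = n_symbols * orig_bits = 711 * 32 = 22752 bits
compressed_size = n_symbols * avg_code_len = 711 * 13.01 = 9250.11 bits
ratio = original_size / compressed_size = 22752 / 9250.11 = 2.4596

Compression ratio = 2.4596


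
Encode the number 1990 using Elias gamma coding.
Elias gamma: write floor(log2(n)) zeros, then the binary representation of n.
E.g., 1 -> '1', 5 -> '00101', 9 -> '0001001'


num_bits = floor(log2(1990)) + 1 = 11
leading_zeros = num_bits - 1 = 10
binary(1990) = 11111000110

Elias gamma(1990) = '0000000000' + '11111000110' = 000000000011111000110 (21 bits)


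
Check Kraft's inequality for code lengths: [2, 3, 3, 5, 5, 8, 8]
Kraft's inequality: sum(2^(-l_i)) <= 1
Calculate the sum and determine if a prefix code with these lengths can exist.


Sum = 2^(-2) + 2^(-3) + 2^(-3) + 2^(-5) + 2^(-5) + 2^(-8) + 2^(-8)
    = 0.25 + 0.125 + 0.125 + 0.03125 + 0.03125 + 0.00390625 + 0.00390625
    = 146/256 = 0.5703125
Since 0.5703125 <= 1, Kraft's inequality IS satisfied.
A prefix code with these lengths CAN exist.

Kraft sum = 0.5703125. Satisfied.


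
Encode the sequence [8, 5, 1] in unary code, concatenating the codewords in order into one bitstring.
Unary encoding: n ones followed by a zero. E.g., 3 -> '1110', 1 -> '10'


Encode each number as n ones followed by a terminating 0:
  8 -> 111111110 (9 bits)
  5 -> 111110 (6 bits)
  1 -> 10 (2 bits)
Total length = 9 + 6 + 2 = 17 bits.

Unary([8, 5, 1]) = 11111111011111010 (17 bits)


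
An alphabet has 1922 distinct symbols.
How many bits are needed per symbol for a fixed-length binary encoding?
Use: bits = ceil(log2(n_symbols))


log2(1922) = 10.9084
Bracket: 2^10 = 1024 < 1922 <= 2^11 = 2048
So ceil(log2(1922)) = 11

bits = ceil(log2(1922)) = ceil(10.9084) = 11 bits


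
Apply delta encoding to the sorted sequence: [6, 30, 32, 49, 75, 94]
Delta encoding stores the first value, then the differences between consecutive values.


First value: 6
Deltas:
  30 - 6 = 24
  32 - 30 = 2
  49 - 32 = 17
  75 - 49 = 26
  94 - 75 = 19


Delta encoded: [6, 24, 2, 17, 26, 19]


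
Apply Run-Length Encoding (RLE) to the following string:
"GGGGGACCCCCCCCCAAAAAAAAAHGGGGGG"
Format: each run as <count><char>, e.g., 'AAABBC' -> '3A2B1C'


Scanning runs left to right:
  i=0: run of 'G' x 5 -> '5G'
  i=5: run of 'A' x 1 -> '1A'
  i=6: run of 'C' x 9 -> '9C'
  i=15: run of 'A' x 9 -> '9A'
  i=24: run of 'H' x 1 -> '1H'
  i=25: run of 'G' x 6 -> '6G'

RLE = 5G1A9C9A1H6G


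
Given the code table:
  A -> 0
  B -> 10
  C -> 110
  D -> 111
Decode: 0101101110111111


Decoding:
0 -> A
10 -> B
110 -> C
111 -> D
0 -> A
111 -> D
111 -> D


Result: ABCDADD


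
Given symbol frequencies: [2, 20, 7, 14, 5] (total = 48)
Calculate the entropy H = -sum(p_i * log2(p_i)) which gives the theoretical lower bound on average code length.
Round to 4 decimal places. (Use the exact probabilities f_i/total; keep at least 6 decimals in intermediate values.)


Per-symbol terms -p_i * log2(p_i) with p_i = f_i/48:
  p = 2/48 = 0.041667: log2(p) = -4.584963, -p*log2(p) = 0.191040
  p = 20/48 = 0.416667: log2(p) = -1.263034, -p*log2(p) = 0.526264
  p = 7/48 = 0.145833: log2(p) = -2.777608, -p*log2(p) = 0.405068
  p = 14/48 = 0.291667: log2(p) = -1.777608, -p*log2(p) = 0.518469
  p = 5/48 = 0.104167: log2(p) = -3.263034, -p*log2(p) = 0.339899
H = 0.191040 + 0.526264 + 0.405068 + 0.518469 + 0.339899 = 1.980740

H = 1.9807 bits/symbol


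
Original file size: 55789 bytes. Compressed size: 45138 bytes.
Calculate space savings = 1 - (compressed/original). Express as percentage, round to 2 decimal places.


ratio = compressed/original = 45138/55789 = 0.809084
savings = 1 - ratio = 1 - 0.809084 = 0.190916
as a percentage: 0.190916 * 100 = 19.09%

Space savings = 1 - 45138/55789 = 19.09%


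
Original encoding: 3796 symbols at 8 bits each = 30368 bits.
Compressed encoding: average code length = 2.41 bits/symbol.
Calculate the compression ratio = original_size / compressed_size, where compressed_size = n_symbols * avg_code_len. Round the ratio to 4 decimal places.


original_size = n_symbols * orig_bits = 3796 * 8 = 30368 bits
compressed_size = n_symbols * avg_code_len = 3796 * 2.41 = 9148.36 bits
ratio = original_size / compressed_size = 30368 / 9148.36 = 3.3195

Compression ratio = 3.3195


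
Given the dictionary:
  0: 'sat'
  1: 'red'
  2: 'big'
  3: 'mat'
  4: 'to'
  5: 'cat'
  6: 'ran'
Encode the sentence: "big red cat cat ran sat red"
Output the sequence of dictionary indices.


Look up each word in the dictionary:
  'big' -> 2
  'red' -> 1
  'cat' -> 5
  'cat' -> 5
  'ran' -> 6
  'sat' -> 0
  'red' -> 1

Encoded: [2, 1, 5, 5, 6, 0, 1]


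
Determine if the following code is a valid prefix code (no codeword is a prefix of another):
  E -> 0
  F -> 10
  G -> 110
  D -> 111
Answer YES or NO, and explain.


Checking each pair (does one codeword prefix another?):
  E='0' vs F='10': no prefix
  E='0' vs G='110': no prefix
  E='0' vs D='111': no prefix
  F='10' vs E='0': no prefix
  F='10' vs G='110': no prefix
  F='10' vs D='111': no prefix
  G='110' vs E='0': no prefix
  G='110' vs F='10': no prefix
  G='110' vs D='111': no prefix
  D='111' vs E='0': no prefix
  D='111' vs F='10': no prefix
  D='111' vs G='110': no prefix
No violation found over all pairs.

YES -- this is a valid prefix code. No codeword is a prefix of any other codeword.


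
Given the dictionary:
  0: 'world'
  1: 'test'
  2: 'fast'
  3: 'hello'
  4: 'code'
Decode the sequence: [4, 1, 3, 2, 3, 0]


Look up each index in the dictionary:
  4 -> 'code'
  1 -> 'test'
  3 -> 'hello'
  2 -> 'fast'
  3 -> 'hello'
  0 -> 'world'

Decoded: "code test hello fast hello world"


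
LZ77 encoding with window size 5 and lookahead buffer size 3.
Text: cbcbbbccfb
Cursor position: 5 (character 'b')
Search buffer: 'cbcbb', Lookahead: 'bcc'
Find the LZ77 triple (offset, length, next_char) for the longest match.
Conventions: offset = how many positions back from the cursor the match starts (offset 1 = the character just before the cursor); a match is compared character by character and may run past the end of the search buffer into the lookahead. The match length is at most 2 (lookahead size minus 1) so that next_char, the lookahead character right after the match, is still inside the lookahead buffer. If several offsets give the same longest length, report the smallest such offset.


Try each offset into the search buffer:
  offset=1 (pos 4, char 'b'): match length 1
  offset=2 (pos 3, char 'b'): match length 1
  offset=3 (pos 2, char 'c'): match length 0
  offset=4 (pos 1, char 'b'): match length 2
  offset=5 (pos 0, char 'c'): match length 0
Longest match has length 2 at offset 4.
next_char = character at position 5 + 2 = 7 -> 'c'

Best match: offset=4, length=2 (matching 'bc' starting at position 1)
LZ77 triple: (4, 2, 'c')


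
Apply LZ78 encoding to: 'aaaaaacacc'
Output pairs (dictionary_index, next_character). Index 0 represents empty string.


LZ78 encoding steps:
Dictionary: {0: ''}
Step 1: w='' (idx 0), next='a' -> output (0, 'a'), add 'a' as idx 1
Step 2: w='a' (idx 1), next='a' -> output (1, 'a'), add 'aa' as idx 2
Step 3: w='aa' (idx 2), next='a' -> output (2, 'a'), add 'aaa' as idx 3
Step 4: w='' (idx 0), next='c' -> output (0, 'c'), add 'c' as idx 4
Step 5: w='a' (idx 1), next='c' -> output (1, 'c'), add 'ac' as idx 5
Step 6: w='c' (idx 4), end of input -> output (4, '')


Encoded: [(0, 'a'), (1, 'a'), (2, 'a'), (0, 'c'), (1, 'c'), (4, '')]


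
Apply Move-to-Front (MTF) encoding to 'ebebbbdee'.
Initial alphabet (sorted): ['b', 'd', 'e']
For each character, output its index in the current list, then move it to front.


MTF encoding:
'e': index 2 in ['b', 'd', 'e'] -> ['e', 'b', 'd']
'b': index 1 in ['e', 'b', 'd'] -> ['b', 'e', 'd']
'e': index 1 in ['b', 'e', 'd'] -> ['e', 'b', 'd']
'b': index 1 in ['e', 'b', 'd'] -> ['b', 'e', 'd']
'b': index 0 in ['b', 'e', 'd'] -> ['b', 'e', 'd']
'b': index 0 in ['b', 'e', 'd'] -> ['b', 'e', 'd']
'd': index 2 in ['b', 'e', 'd'] -> ['d', 'b', 'e']
'e': index 2 in ['d', 'b', 'e'] -> ['e', 'd', 'b']
'e': index 0 in ['e', 'd', 'b'] -> ['e', 'd', 'b']


Output: [2, 1, 1, 1, 0, 0, 2, 2, 0]


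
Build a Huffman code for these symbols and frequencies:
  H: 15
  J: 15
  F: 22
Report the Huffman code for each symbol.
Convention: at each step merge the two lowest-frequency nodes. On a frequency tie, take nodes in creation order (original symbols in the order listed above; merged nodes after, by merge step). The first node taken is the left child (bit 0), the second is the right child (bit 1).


Huffman tree construction:
Step 1: Merge H(15) + J(15) = 30
Step 2: Merge F(22) + (H+J)(30) = 52
Read each symbol's code off the tree from the root (left child = 0, right child = 1).

Codes:
  H: 10 (length 2)
  J: 11 (length 2)
  F: 0 (length 1)
Average code length: 82/52 = 1.5769 bits/symbol


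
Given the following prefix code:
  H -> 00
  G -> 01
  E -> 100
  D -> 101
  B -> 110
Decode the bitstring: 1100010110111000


Decoding step by step:
Bits 110 -> B
Bits 00 -> H
Bits 101 -> D
Bits 101 -> D
Bits 110 -> B
Bits 00 -> H


Decoded message: BHDDBH


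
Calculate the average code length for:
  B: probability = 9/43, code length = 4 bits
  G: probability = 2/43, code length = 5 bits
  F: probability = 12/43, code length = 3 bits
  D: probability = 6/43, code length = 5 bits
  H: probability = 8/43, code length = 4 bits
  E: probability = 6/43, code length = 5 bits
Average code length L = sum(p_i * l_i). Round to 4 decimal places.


Weighted contributions p_i * l_i:
  B: (9/43) * 4 = 36/43
  G: (2/43) * 5 = 10/43
  F: (12/43) * 3 = 36/43
  D: (6/43) * 5 = 30/43
  H: (8/43) * 4 = 32/43
  E: (6/43) * 5 = 30/43
Sum = (36 + 10 + 36 + 30 + 32 + 30)/43 = 174/43

L = 174/43 = 4.0465 bits/symbol


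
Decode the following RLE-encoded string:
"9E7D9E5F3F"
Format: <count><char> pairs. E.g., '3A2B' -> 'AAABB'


Expanding each <count><char> pair:
  9E -> 'EEEEEEEEE'
  7D -> 'DDDDDDD'
  9E -> 'EEEEEEEEE'
  5F -> 'FFFFF'
  3F -> 'FFF'

Decoded = EEEEEEEEEDDDDDDDEEEEEEEEEFFFFFFFF


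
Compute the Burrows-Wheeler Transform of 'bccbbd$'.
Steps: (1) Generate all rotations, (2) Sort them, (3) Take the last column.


Rotations (sorted):
  0: $bccbbd -> last char: d
  1: bbd$bcc -> last char: c
  2: bccbbd$ -> last char: $
  3: bd$bccb -> last char: b
  4: cbbd$bc -> last char: c
  5: ccbbd$b -> last char: b
  6: d$bccbb -> last char: b


BWT = dc$bcbb


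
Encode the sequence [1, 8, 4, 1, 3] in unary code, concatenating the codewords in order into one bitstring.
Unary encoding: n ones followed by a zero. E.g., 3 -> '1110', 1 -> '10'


Encode each number as n ones followed by a terminating 0:
  1 -> 10 (2 bits)
  8 -> 111111110 (9 bits)
  4 -> 11110 (5 bits)
  1 -> 10 (2 bits)
  3 -> 1110 (4 bits)
Total length = 2 + 9 + 5 + 2 + 4 = 22 bits.

Unary([1, 8, 4, 1, 3]) = 1011111111011110101110 (22 bits)


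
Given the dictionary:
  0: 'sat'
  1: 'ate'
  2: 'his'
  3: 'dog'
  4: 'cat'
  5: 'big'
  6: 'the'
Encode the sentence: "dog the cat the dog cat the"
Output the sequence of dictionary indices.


Look up each word in the dictionary:
  'dog' -> 3
  'the' -> 6
  'cat' -> 4
  'the' -> 6
  'dog' -> 3
  'cat' -> 4
  'the' -> 6

Encoded: [3, 6, 4, 6, 3, 4, 6]


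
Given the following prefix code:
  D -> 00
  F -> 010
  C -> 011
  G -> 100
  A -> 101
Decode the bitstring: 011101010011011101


Decoding step by step:
Bits 011 -> C
Bits 101 -> A
Bits 010 -> F
Bits 011 -> C
Bits 011 -> C
Bits 101 -> A


Decoded message: CAFCCA


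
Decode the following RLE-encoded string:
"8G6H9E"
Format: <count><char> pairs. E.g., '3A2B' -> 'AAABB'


Expanding each <count><char> pair:
  8G -> 'GGGGGGGG'
  6H -> 'HHHHHH'
  9E -> 'EEEEEEEEE'

Decoded = GGGGGGGGHHHHHHEEEEEEEEE


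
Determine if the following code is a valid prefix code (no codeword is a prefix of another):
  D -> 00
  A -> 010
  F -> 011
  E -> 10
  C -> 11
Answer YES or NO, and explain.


Checking each pair (does one codeword prefix another?):
  D='00' vs A='010': no prefix
  D='00' vs F='011': no prefix
  D='00' vs E='10': no prefix
  D='00' vs C='11': no prefix
  A='010' vs D='00': no prefix
  A='010' vs F='011': no prefix
  A='010' vs E='10': no prefix
  A='010' vs C='11': no prefix
  F='011' vs D='00': no prefix
  F='011' vs A='010': no prefix
  F='011' vs E='10': no prefix
  F='011' vs C='11': no prefix
  E='10' vs D='00': no prefix
  E='10' vs A='010': no prefix
  E='10' vs F='011': no prefix
  E='10' vs C='11': no prefix
  C='11' vs D='00': no prefix
  C='11' vs A='010': no prefix
  C='11' vs F='011': no prefix
  C='11' vs E='10': no prefix
No violation found over all pairs.

YES -- this is a valid prefix code. No codeword is a prefix of any other codeword.


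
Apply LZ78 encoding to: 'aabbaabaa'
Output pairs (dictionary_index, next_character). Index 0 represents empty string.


LZ78 encoding steps:
Dictionary: {0: ''}
Step 1: w='' (idx 0), next='a' -> output (0, 'a'), add 'a' as idx 1
Step 2: w='a' (idx 1), next='b' -> output (1, 'b'), add 'ab' as idx 2
Step 3: w='' (idx 0), next='b' -> output (0, 'b'), add 'b' as idx 3
Step 4: w='a' (idx 1), next='a' -> output (1, 'a'), add 'aa' as idx 4
Step 5: w='b' (idx 3), next='a' -> output (3, 'a'), add 'ba' as idx 5
Step 6: w='a' (idx 1), end of input -> output (1, '')


Encoded: [(0, 'a'), (1, 'b'), (0, 'b'), (1, 'a'), (3, 'a'), (1, '')]


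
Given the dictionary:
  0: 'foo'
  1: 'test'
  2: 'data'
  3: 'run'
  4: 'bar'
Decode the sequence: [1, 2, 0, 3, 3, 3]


Look up each index in the dictionary:
  1 -> 'test'
  2 -> 'data'
  0 -> 'foo'
  3 -> 'run'
  3 -> 'run'
  3 -> 'run'

Decoded: "test data foo run run run"


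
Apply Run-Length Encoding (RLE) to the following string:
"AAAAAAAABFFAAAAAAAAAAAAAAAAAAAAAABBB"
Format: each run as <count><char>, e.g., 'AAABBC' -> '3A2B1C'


Scanning runs left to right:
  i=0: run of 'A' x 8 -> '8A'
  i=8: run of 'B' x 1 -> '1B'
  i=9: run of 'F' x 2 -> '2F'
  i=11: run of 'A' x 22 -> '22A'
  i=33: run of 'B' x 3 -> '3B'

RLE = 8A1B2F22A3B


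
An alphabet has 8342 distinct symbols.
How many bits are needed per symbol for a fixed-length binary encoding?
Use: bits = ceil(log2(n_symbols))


log2(8342) = 13.0262
Bracket: 2^13 = 8192 < 8342 <= 2^14 = 16384
So ceil(log2(8342)) = 14

bits = ceil(log2(8342)) = ceil(13.0262) = 14 bits


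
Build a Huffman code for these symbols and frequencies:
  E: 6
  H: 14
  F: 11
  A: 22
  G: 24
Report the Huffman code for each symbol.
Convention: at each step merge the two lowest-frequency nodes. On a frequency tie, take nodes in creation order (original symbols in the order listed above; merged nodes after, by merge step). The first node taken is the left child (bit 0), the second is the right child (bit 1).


Huffman tree construction:
Step 1: Merge E(6) + F(11) = 17
Step 2: Merge H(14) + (E+F)(17) = 31
Step 3: Merge A(22) + G(24) = 46
Step 4: Merge (H+(E+F))(31) + (A+G)(46) = 77
Read each symbol's code off the tree from the root (left child = 0, right child = 1).

Codes:
  E: 010 (length 3)
  H: 00 (length 2)
  F: 011 (length 3)
  A: 10 (length 2)
  G: 11 (length 2)
Average code length: 171/77 = 2.2208 bits/symbol


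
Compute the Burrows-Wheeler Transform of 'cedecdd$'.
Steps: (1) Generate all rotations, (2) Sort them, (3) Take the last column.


Rotations (sorted):
  0: $cedecdd -> last char: d
  1: cdd$cede -> last char: e
  2: cedecdd$ -> last char: $
  3: d$cedecd -> last char: d
  4: dd$cedec -> last char: c
  5: decdd$ce -> last char: e
  6: ecdd$ced -> last char: d
  7: edecdd$c -> last char: c


BWT = de$dcedc


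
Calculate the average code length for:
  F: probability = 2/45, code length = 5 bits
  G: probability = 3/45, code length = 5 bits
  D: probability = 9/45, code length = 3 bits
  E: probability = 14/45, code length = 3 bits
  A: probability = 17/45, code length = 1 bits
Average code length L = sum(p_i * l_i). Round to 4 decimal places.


Weighted contributions p_i * l_i:
  F: (2/45) * 5 = 10/45
  G: (3/45) * 5 = 15/45
  D: (9/45) * 3 = 27/45
  E: (14/45) * 3 = 42/45
  A: (17/45) * 1 = 17/45
Sum = (10 + 15 + 27 + 42 + 17)/45 = 111/45

L = 111/45 = 2.4667 bits/symbol


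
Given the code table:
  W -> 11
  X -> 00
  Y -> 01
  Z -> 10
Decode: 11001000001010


Decoding:
11 -> W
00 -> X
10 -> Z
00 -> X
00 -> X
10 -> Z
10 -> Z


Result: WXZXXZZ


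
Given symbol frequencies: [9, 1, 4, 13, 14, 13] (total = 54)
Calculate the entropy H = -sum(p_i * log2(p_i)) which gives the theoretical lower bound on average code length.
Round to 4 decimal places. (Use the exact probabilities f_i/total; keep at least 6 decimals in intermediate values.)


Per-symbol terms -p_i * log2(p_i) with p_i = f_i/54:
  p = 9/54 = 0.166667: log2(p) = -2.584963, -p*log2(p) = 0.430827
  p = 1/54 = 0.018519: log2(p) = -5.754888, -p*log2(p) = 0.106572
  p = 4/54 = 0.074074: log2(p) = -3.754888, -p*log2(p) = 0.278140
  p = 13/54 = 0.240741: log2(p) = -2.054448, -p*log2(p) = 0.494589
  p = 14/54 = 0.259259: log2(p) = -1.947533, -p*log2(p) = 0.504916
  p = 13/54 = 0.240741: log2(p) = -2.054448, -p*log2(p) = 0.494589
H = 0.430827 + 0.106572 + 0.278140 + 0.494589 + 0.504916 + 0.494589 = 2.309633

H = 2.3096 bits/symbol


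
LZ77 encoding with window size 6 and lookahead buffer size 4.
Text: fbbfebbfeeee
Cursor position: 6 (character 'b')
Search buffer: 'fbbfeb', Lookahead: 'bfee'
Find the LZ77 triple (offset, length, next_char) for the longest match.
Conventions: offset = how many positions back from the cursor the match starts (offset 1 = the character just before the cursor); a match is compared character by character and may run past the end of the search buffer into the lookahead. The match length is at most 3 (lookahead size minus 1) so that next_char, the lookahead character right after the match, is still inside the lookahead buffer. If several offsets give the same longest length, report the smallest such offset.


Try each offset into the search buffer:
  offset=1 (pos 5, char 'b'): match length 1
  offset=2 (pos 4, char 'e'): match length 0
  offset=3 (pos 3, char 'f'): match length 0
  offset=4 (pos 2, char 'b'): match length 3
  offset=5 (pos 1, char 'b'): match length 1
  offset=6 (pos 0, char 'f'): match length 0
Longest match has length 3 at offset 4.
next_char = character at position 6 + 3 = 9 -> 'e'

Best match: offset=4, length=3 (matching 'bfe' starting at position 2)
LZ77 triple: (4, 3, 'e')


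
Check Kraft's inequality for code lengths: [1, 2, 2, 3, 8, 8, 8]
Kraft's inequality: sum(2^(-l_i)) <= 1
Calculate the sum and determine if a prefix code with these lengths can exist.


Sum = 2^(-1) + 2^(-2) + 2^(-2) + 2^(-3) + 2^(-8) + 2^(-8) + 2^(-8)
    = 0.5 + 0.25 + 0.25 + 0.125 + 0.00390625 + 0.00390625 + 0.00390625
    = 291/256 = 1.13671875
Since 1.13671875 > 1, Kraft's inequality is NOT satisfied.
A prefix code with these lengths CANNOT exist.

Kraft sum = 1.13671875. Not satisfied.


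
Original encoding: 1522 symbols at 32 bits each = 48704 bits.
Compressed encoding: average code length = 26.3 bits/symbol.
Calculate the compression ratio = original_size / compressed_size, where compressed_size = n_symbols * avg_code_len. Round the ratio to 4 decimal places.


original_size = n_symbols * orig_bits = 1522 * 32 = 48704 bits
compressed_size = n_symbols * avg_code_len = 1522 * 26.3 = 40028.6 bits
ratio = original_size / compressed_size = 48704 / 40028.6 = 1.2167

Compression ratio = 1.2167


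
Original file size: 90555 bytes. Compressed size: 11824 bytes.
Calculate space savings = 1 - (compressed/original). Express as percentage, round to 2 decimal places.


ratio = compressed/original = 11824/90555 = 0.130573
savings = 1 - ratio = 1 - 0.130573 = 0.869427
as a percentage: 0.869427 * 100 = 86.94%

Space savings = 1 - 11824/90555 = 86.94%


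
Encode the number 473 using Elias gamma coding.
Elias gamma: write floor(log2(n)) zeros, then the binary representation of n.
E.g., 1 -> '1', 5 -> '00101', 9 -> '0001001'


num_bits = floor(log2(473)) + 1 = 9
leading_zeros = num_bits - 1 = 8
binary(473) = 111011001

Elias gamma(473) = '00000000' + '111011001' = 00000000111011001 (17 bits)


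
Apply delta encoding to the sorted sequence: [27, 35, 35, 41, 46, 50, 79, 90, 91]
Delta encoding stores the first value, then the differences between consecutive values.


First value: 27
Deltas:
  35 - 27 = 8
  35 - 35 = 0
  41 - 35 = 6
  46 - 41 = 5
  50 - 46 = 4
  79 - 50 = 29
  90 - 79 = 11
  91 - 90 = 1


Delta encoded: [27, 8, 0, 6, 5, 4, 29, 11, 1]


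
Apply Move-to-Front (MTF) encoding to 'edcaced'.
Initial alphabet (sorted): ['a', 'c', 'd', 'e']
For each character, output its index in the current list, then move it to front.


MTF encoding:
'e': index 3 in ['a', 'c', 'd', 'e'] -> ['e', 'a', 'c', 'd']
'd': index 3 in ['e', 'a', 'c', 'd'] -> ['d', 'e', 'a', 'c']
'c': index 3 in ['d', 'e', 'a', 'c'] -> ['c', 'd', 'e', 'a']
'a': index 3 in ['c', 'd', 'e', 'a'] -> ['a', 'c', 'd', 'e']
'c': index 1 in ['a', 'c', 'd', 'e'] -> ['c', 'a', 'd', 'e']
'e': index 3 in ['c', 'a', 'd', 'e'] -> ['e', 'c', 'a', 'd']
'd': index 3 in ['e', 'c', 'a', 'd'] -> ['d', 'e', 'c', 'a']


Output: [3, 3, 3, 3, 1, 3, 3]


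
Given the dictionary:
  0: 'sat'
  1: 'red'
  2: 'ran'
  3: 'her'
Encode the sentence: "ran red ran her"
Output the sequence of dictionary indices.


Look up each word in the dictionary:
  'ran' -> 2
  'red' -> 1
  'ran' -> 2
  'her' -> 3

Encoded: [2, 1, 2, 3]


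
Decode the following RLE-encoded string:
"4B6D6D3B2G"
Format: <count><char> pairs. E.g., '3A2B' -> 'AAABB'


Expanding each <count><char> pair:
  4B -> 'BBBB'
  6D -> 'DDDDDD'
  6D -> 'DDDDDD'
  3B -> 'BBB'
  2G -> 'GG'

Decoded = BBBBDDDDDDDDDDDDBBBGG


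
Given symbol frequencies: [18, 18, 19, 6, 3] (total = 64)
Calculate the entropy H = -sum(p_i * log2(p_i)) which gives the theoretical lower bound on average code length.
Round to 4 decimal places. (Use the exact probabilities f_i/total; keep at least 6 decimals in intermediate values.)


Per-symbol terms -p_i * log2(p_i) with p_i = f_i/64:
  p = 18/64 = 0.281250: log2(p) = -1.830075, -p*log2(p) = 0.514709
  p = 18/64 = 0.281250: log2(p) = -1.830075, -p*log2(p) = 0.514709
  p = 19/64 = 0.296875: log2(p) = -1.752072, -p*log2(p) = 0.520147
  p = 6/64 = 0.093750: log2(p) = -3.415037, -p*log2(p) = 0.320160
  p = 3/64 = 0.046875: log2(p) = -4.415037, -p*log2(p) = 0.206955
H = 0.514709 + 0.514709 + 0.520147 + 0.320160 + 0.206955 = 2.076680

H = 2.0767 bits/symbol


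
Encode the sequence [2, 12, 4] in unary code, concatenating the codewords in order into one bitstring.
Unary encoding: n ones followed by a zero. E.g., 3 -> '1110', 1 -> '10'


Encode each number as n ones followed by a terminating 0:
  2 -> 110 (3 bits)
  12 -> 1111111111110 (13 bits)
  4 -> 11110 (5 bits)
Total length = 3 + 13 + 5 = 21 bits.

Unary([2, 12, 4]) = 110111111111111011110 (21 bits)


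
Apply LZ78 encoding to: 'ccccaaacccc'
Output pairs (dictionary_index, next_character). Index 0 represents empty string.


LZ78 encoding steps:
Dictionary: {0: ''}
Step 1: w='' (idx 0), next='c' -> output (0, 'c'), add 'c' as idx 1
Step 2: w='c' (idx 1), next='c' -> output (1, 'c'), add 'cc' as idx 2
Step 3: w='c' (idx 1), next='a' -> output (1, 'a'), add 'ca' as idx 3
Step 4: w='' (idx 0), next='a' -> output (0, 'a'), add 'a' as idx 4
Step 5: w='a' (idx 4), next='c' -> output (4, 'c'), add 'ac' as idx 5
Step 6: w='cc' (idx 2), next='c' -> output (2, 'c'), add 'ccc' as idx 6


Encoded: [(0, 'c'), (1, 'c'), (1, 'a'), (0, 'a'), (4, 'c'), (2, 'c')]


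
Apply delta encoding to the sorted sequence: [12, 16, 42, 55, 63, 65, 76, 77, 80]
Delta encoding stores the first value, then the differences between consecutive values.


First value: 12
Deltas:
  16 - 12 = 4
  42 - 16 = 26
  55 - 42 = 13
  63 - 55 = 8
  65 - 63 = 2
  76 - 65 = 11
  77 - 76 = 1
  80 - 77 = 3


Delta encoded: [12, 4, 26, 13, 8, 2, 11, 1, 3]


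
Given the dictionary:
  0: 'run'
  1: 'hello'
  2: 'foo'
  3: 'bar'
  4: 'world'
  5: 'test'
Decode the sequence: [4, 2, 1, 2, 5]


Look up each index in the dictionary:
  4 -> 'world'
  2 -> 'foo'
  1 -> 'hello'
  2 -> 'foo'
  5 -> 'test'

Decoded: "world foo hello foo test"


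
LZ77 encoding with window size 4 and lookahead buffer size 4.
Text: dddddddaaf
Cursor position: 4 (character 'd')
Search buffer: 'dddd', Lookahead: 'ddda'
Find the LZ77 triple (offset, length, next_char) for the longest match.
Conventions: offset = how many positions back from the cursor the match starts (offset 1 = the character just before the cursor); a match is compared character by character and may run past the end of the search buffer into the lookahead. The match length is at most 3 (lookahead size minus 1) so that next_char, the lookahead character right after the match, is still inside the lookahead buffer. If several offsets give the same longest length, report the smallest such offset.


Try each offset into the search buffer:
  offset=1 (pos 3, char 'd'): match length 3
  offset=2 (pos 2, char 'd'): match length 3
  offset=3 (pos 1, char 'd'): match length 3
  offset=4 (pos 0, char 'd'): match length 3
Longest match has length 3, found at offsets 1, 2, 3, 4; take the smallest, offset 1.
next_char = character at position 4 + 3 = 7 -> 'a'

Best match: offset=1, length=3 (matching 'ddd' starting at position 3)
LZ77 triple: (1, 3, 'a')


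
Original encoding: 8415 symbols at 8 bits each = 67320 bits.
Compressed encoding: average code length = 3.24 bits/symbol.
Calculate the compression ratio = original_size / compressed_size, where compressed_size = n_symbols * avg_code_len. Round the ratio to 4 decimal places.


original_size = n_symbols * orig_bits = 8415 * 8 = 67320 bits
compressed_size = n_symbols * avg_code_len = 8415 * 3.24 = 27264.6 bits
ratio = original_size / compressed_size = 67320 / 27264.6 = 2.4691

Compression ratio = 2.4691


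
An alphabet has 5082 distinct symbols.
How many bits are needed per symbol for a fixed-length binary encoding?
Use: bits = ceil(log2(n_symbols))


log2(5082) = 12.3112
Bracket: 2^12 = 4096 < 5082 <= 2^13 = 8192
So ceil(log2(5082)) = 13

bits = ceil(log2(5082)) = ceil(12.3112) = 13 bits


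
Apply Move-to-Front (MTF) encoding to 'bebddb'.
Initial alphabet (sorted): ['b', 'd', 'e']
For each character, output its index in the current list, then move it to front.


MTF encoding:
'b': index 0 in ['b', 'd', 'e'] -> ['b', 'd', 'e']
'e': index 2 in ['b', 'd', 'e'] -> ['e', 'b', 'd']
'b': index 1 in ['e', 'b', 'd'] -> ['b', 'e', 'd']
'd': index 2 in ['b', 'e', 'd'] -> ['d', 'b', 'e']
'd': index 0 in ['d', 'b', 'e'] -> ['d', 'b', 'e']
'b': index 1 in ['d', 'b', 'e'] -> ['b', 'd', 'e']


Output: [0, 2, 1, 2, 0, 1]


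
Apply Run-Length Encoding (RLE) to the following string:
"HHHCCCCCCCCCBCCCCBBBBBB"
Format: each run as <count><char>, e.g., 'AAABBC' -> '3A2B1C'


Scanning runs left to right:
  i=0: run of 'H' x 3 -> '3H'
  i=3: run of 'C' x 9 -> '9C'
  i=12: run of 'B' x 1 -> '1B'
  i=13: run of 'C' x 4 -> '4C'
  i=17: run of 'B' x 6 -> '6B'

RLE = 3H9C1B4C6B


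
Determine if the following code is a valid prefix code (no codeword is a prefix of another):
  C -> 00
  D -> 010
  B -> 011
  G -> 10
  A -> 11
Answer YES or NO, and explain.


Checking each pair (does one codeword prefix another?):
  C='00' vs D='010': no prefix
  C='00' vs B='011': no prefix
  C='00' vs G='10': no prefix
  C='00' vs A='11': no prefix
  D='010' vs C='00': no prefix
  D='010' vs B='011': no prefix
  D='010' vs G='10': no prefix
  D='010' vs A='11': no prefix
  B='011' vs C='00': no prefix
  B='011' vs D='010': no prefix
  B='011' vs G='10': no prefix
  B='011' vs A='11': no prefix
  G='10' vs C='00': no prefix
  G='10' vs D='010': no prefix
  G='10' vs B='011': no prefix
  G='10' vs A='11': no prefix
  A='11' vs C='00': no prefix
  A='11' vs D='010': no prefix
  A='11' vs B='011': no prefix
  A='11' vs G='10': no prefix
No violation found over all pairs.

YES -- this is a valid prefix code. No codeword is a prefix of any other codeword.


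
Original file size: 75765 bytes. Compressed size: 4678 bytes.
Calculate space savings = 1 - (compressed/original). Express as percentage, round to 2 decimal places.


ratio = compressed/original = 4678/75765 = 0.061744
savings = 1 - ratio = 1 - 0.061744 = 0.938256
as a percentage: 0.938256 * 100 = 93.83%

Space savings = 1 - 4678/75765 = 93.83%


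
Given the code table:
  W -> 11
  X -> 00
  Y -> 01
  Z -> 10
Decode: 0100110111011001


Decoding:
01 -> Y
00 -> X
11 -> W
01 -> Y
11 -> W
01 -> Y
10 -> Z
01 -> Y


Result: YXWYWYZY


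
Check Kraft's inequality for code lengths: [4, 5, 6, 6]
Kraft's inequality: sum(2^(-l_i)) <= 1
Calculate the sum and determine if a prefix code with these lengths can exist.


Sum = 2^(-4) + 2^(-5) + 2^(-6) + 2^(-6)
    = 0.0625 + 0.03125 + 0.015625 + 0.015625
    = 8/64 = 0.125
Since 0.125 <= 1, Kraft's inequality IS satisfied.
A prefix code with these lengths CAN exist.

Kraft sum = 0.125. Satisfied.


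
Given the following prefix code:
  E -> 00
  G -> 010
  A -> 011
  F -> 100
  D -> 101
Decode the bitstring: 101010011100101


Decoding step by step:
Bits 101 -> D
Bits 010 -> G
Bits 011 -> A
Bits 100 -> F
Bits 101 -> D


Decoded message: DGAFD


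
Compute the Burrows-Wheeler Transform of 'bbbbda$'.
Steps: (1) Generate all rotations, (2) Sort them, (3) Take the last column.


Rotations (sorted):
  0: $bbbbda -> last char: a
  1: a$bbbbd -> last char: d
  2: bbbbda$ -> last char: $
  3: bbbda$b -> last char: b
  4: bbda$bb -> last char: b
  5: bda$bbb -> last char: b
  6: da$bbbb -> last char: b


BWT = ad$bbbb


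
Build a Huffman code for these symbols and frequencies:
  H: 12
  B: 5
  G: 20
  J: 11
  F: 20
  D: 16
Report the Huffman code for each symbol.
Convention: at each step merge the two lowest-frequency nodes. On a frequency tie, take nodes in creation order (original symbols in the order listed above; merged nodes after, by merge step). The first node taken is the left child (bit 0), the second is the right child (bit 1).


Huffman tree construction:
Step 1: Merge B(5) + J(11) = 16
Step 2: Merge H(12) + D(16) = 28
Step 3: Merge (B+J)(16) + G(20) = 36
Step 4: Merge F(20) + (H+D)(28) = 48
Step 5: Merge ((B+J)+G)(36) + (F+(H+D))(48) = 84
Read each symbol's code off the tree from the root (left child = 0, right child = 1).

Codes:
  H: 110 (length 3)
  B: 000 (length 3)
  G: 01 (length 2)
  J: 001 (length 3)
  F: 10 (length 2)
  D: 111 (length 3)
Average code length: 212/84 = 2.5238 bits/symbol


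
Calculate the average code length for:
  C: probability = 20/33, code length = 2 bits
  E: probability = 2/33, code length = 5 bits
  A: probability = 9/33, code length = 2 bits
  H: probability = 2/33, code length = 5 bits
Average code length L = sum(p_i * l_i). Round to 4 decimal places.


Weighted contributions p_i * l_i:
  C: (20/33) * 2 = 40/33
  E: (2/33) * 5 = 10/33
  A: (9/33) * 2 = 18/33
  H: (2/33) * 5 = 10/33
Sum = (40 + 10 + 18 + 10)/33 = 78/33

L = 78/33 = 2.3636 bits/symbol
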